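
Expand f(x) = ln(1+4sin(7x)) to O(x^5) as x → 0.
28*x - 392*x**2 + 21266*x**3/3 - 441784*x**4/3 + O(x**5)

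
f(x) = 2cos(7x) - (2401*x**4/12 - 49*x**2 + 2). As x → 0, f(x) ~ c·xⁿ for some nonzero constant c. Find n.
6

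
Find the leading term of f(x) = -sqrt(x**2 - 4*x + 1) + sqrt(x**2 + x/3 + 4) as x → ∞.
13/6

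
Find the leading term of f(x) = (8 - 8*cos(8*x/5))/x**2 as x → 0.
256/25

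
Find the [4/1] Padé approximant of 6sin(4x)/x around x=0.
256*x**4/5 - 64*x**2 + 24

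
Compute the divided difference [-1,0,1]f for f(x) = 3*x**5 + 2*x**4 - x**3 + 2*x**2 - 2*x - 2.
4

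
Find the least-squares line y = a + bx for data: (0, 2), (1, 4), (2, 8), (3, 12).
a = 7/5, b = 17/5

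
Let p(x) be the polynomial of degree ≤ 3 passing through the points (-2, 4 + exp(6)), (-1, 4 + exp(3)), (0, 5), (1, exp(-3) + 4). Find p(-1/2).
((-exp(6) + 73 + 9*exp(3))*exp(3) - 1)*exp(-3)/16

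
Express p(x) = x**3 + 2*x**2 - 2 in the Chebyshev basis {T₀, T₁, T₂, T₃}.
-T₀ + (3/4)T₁ + T₂ + (1/4)T₃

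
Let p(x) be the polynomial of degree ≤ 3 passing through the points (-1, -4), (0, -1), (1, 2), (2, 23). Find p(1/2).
-5/8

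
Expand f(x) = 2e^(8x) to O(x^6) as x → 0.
2 + 16*x + 64*x**2 + 512*x**3/3 + 1024*x**4/3 + 8192*x**5/15 + O(x**6)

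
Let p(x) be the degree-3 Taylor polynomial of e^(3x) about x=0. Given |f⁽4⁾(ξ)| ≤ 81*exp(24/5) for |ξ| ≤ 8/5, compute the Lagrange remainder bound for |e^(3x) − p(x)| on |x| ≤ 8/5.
13824*exp(24/5)/625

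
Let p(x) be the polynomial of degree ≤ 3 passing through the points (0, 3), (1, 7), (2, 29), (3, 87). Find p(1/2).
31/8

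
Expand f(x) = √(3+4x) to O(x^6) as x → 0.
sqrt(3) + 2*sqrt(3)*x/3 - 2*sqrt(3)*x**2/9 + 4*sqrt(3)*x**3/27 - 10*sqrt(3)*x**4/81 + 28*sqrt(3)*x**5/243 + O(x**6)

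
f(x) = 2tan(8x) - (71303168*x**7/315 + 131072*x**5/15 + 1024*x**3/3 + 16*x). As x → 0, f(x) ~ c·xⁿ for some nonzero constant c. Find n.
9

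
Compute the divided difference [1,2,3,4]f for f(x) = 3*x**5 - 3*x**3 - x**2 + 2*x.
192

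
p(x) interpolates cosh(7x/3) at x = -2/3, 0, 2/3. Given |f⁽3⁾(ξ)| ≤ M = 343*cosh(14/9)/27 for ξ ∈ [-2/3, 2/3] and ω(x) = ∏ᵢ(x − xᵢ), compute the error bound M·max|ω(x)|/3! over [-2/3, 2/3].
2744*sqrt(3)*cosh(14/9)/19683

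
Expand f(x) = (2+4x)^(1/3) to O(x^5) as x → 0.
2**(1/3) + 2*2**(1/3)*x/3 - 4*2**(1/3)*x**2/9 + 40*2**(1/3)*x**3/81 - 160*2**(1/3)*x**4/243 + O(x**5)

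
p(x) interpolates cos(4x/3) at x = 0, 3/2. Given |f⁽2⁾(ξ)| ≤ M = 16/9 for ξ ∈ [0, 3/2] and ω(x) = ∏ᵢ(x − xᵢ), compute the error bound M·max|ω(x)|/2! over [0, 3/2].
1/2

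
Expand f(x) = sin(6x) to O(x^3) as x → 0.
6*x + O(x**3)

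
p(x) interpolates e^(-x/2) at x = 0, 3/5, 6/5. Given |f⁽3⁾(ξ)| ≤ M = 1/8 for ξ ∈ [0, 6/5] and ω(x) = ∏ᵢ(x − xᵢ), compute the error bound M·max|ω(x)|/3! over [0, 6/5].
sqrt(3)/1000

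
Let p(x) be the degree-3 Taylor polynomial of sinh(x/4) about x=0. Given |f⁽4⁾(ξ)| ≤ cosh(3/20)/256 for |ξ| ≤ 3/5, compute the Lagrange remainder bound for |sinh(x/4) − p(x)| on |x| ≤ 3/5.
27*cosh(3/20)/1280000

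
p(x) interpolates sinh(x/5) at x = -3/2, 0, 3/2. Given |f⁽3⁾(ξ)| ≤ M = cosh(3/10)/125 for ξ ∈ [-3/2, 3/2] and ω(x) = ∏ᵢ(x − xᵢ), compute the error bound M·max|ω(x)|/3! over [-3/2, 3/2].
sqrt(3)*cosh(3/10)/1000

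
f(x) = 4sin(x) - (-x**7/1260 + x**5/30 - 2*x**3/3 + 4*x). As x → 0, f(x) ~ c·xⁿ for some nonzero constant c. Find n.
9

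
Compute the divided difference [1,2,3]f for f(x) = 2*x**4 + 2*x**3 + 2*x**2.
64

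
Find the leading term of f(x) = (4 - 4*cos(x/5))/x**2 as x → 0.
2/25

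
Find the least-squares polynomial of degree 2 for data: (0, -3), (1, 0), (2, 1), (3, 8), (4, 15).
-13/5 + (2/5)x + x²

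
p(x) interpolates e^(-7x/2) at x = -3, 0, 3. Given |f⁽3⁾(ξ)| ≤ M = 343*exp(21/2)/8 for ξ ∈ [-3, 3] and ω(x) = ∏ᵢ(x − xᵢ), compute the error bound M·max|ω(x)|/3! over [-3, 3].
343*sqrt(3)*exp(21/2)/8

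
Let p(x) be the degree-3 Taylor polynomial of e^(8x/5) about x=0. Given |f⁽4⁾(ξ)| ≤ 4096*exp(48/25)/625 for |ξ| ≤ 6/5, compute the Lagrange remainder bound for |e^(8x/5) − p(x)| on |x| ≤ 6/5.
221184*exp(48/25)/390625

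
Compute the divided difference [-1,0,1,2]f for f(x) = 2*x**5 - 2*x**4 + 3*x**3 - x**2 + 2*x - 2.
9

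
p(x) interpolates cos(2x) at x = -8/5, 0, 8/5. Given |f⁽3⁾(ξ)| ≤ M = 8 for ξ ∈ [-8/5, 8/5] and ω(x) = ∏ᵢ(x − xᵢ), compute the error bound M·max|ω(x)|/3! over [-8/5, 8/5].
4096*sqrt(3)/3375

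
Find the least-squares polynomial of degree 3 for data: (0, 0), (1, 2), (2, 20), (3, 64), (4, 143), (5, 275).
-31/126 + (-227/756)x + (313/252)x² + (53/27)x³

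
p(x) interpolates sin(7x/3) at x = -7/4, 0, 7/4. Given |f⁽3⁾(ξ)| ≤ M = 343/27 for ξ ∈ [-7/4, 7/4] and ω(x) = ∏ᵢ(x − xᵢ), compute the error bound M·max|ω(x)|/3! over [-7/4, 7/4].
117649*sqrt(3)/46656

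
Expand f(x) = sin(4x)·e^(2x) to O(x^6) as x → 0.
4*x + 8*x**2 - 8*x**3/3 - 16*x**4 - 152*x**5/15 + O(x**6)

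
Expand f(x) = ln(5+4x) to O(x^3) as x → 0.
log(5) + 4*x/5 - 8*x**2/25 + O(x**3)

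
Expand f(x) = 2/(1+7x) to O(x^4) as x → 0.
2 - 14*x + 98*x**2 - 686*x**3 + O(x**4)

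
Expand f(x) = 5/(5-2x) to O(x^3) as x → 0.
1 + 2*x/5 + 4*x**2/25 + O(x**3)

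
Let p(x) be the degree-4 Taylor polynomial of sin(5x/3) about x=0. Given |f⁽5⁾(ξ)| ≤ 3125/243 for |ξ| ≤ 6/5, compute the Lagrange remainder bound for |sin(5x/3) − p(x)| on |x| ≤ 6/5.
4/15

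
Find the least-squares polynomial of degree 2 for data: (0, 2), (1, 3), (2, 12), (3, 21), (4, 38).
62/35 + (-1/7)x + (16/7)x²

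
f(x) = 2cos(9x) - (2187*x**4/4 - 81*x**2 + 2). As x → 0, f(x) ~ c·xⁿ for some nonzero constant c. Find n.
6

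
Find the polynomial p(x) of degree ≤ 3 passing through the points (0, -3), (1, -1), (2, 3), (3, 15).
x**3 - 2*x**2 + 3*x - 3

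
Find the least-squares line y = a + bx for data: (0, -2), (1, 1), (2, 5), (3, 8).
a = -21/10, b = 17/5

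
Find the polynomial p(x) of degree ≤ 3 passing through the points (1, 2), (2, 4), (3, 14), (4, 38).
x**3 - 2*x**2 + x + 2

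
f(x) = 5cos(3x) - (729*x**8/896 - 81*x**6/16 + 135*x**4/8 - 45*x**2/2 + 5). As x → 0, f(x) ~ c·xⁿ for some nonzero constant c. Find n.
10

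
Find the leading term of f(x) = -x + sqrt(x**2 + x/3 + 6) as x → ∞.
1/6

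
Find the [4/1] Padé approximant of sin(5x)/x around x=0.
625*x**4/24 - 125*x**2/6 + 5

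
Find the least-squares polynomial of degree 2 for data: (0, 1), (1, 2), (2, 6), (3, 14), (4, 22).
27/35 + (9/35)x + (9/7)x²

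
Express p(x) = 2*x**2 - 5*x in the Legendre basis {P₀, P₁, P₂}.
(2/3)P₀ + (-5)P₁ + (4/3)P₂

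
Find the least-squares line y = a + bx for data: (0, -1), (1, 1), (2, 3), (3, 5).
a = -1, b = 2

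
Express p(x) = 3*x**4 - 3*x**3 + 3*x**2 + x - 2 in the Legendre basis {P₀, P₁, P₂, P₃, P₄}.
(-2/5)P₀ + (-4/5)P₁ + (26/7)P₂ + (-6/5)P₃ + (24/35)P₄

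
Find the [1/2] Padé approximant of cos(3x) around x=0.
1/(9*x**2/2 + 1)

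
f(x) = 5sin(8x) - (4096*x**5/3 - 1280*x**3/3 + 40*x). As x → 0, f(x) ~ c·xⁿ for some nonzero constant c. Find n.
7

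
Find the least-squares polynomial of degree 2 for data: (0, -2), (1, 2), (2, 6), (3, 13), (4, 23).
-58/35 + (127/70)x + (15/14)x²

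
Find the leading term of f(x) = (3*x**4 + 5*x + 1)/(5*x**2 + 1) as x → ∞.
3*x**2/5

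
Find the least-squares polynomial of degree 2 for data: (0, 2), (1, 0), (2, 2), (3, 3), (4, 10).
71/35 + (-207/70)x + (17/14)x²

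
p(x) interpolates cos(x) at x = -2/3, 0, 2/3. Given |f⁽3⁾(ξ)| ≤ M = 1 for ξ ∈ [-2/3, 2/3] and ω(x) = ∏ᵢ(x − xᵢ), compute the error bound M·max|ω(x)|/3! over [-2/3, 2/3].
8*sqrt(3)/729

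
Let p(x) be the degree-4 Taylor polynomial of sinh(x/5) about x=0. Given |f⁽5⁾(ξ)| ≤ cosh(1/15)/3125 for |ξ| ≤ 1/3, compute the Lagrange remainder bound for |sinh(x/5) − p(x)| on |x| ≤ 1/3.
cosh(1/15)/91125000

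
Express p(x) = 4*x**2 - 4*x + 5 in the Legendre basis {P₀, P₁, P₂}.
(19/3)P₀ + (-4)P₁ + (8/3)P₂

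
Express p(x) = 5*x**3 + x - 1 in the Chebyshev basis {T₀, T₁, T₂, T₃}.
-T₀ + (19/4)T₁ + (5/4)T₃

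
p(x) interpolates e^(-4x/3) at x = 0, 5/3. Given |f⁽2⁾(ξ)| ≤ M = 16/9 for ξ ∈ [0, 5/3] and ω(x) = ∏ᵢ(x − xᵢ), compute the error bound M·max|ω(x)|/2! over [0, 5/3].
50/81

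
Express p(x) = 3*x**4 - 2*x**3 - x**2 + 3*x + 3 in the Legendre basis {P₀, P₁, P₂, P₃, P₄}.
(49/15)P₀ + (9/5)P₁ + (22/21)P₂ + (-4/5)P₃ + (24/35)P₄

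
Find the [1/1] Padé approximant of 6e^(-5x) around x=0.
(6 - 15*x)/(5*x/2 + 1)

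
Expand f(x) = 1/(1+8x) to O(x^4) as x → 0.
1 - 8*x + 64*x**2 - 512*x**3 + O(x**4)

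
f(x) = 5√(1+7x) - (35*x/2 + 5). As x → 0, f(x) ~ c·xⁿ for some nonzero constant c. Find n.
2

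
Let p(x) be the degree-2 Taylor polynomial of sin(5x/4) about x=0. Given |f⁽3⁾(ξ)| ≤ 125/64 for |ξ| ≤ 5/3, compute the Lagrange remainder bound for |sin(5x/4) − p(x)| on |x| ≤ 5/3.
15625/10368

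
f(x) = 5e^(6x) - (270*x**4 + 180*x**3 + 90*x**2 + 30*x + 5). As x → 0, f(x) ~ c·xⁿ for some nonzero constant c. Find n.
5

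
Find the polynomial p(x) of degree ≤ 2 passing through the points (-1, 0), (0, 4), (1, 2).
-3*x**2 + x + 4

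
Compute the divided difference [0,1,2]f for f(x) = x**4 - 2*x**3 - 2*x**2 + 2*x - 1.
-1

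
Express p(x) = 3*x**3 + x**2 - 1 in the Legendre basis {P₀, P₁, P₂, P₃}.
(-2/3)P₀ + (9/5)P₁ + (2/3)P₂ + (6/5)P₃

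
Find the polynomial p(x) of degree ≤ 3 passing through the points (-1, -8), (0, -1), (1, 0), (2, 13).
3*x**3 - 3*x**2 + x - 1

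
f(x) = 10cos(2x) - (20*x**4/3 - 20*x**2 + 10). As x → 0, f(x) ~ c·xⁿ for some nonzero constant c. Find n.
6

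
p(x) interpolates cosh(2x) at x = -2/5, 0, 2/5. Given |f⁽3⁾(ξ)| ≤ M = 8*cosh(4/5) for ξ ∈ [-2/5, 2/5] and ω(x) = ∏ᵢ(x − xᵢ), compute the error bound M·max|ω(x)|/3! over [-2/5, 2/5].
64*sqrt(3)*cosh(4/5)/3375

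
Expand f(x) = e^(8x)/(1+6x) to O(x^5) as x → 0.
1 + 2*x + 20*x**2 - 104*x**3/3 + 1136*x**4/3 + O(x**5)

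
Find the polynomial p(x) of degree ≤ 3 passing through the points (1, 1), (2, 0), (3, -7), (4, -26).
-x**3 + 3*x**2 - 3*x + 2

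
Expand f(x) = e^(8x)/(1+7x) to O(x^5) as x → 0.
1 + x + 25*x**2 - 269*x**3/3 + 2395*x**4/3 + O(x**5)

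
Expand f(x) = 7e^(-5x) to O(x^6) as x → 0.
7 - 35*x + 175*x**2/2 - 875*x**3/6 + 4375*x**4/24 - 4375*x**5/24 + O(x**6)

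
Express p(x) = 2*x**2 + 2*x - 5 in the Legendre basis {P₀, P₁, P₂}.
(-13/3)P₀ + (2)P₁ + (4/3)P₂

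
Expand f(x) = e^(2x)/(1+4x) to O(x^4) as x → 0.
1 - 2*x + 10*x**2 - 116*x**3/3 + O(x**4)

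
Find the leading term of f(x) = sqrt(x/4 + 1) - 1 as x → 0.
x/8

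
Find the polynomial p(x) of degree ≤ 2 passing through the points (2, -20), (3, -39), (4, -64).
-3*x**2 - 4*x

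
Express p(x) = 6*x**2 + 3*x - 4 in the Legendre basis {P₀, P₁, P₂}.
(-2)P₀ + (3)P₁ + (4)P₂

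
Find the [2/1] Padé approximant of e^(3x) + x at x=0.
(x**2/2 + 3*x + 1)/(1 - x)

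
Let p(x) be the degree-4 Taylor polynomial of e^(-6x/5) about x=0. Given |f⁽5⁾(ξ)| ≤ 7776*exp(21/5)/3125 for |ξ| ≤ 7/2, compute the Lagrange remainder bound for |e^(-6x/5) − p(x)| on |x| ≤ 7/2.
1361367*exp(21/5)/125000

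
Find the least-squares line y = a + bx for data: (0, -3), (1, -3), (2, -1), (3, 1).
a = -18/5, b = 7/5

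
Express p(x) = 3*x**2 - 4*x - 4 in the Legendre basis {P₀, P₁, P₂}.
(-3)P₀ + (-4)P₁ + (2)P₂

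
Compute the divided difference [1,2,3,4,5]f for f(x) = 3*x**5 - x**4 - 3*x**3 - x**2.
44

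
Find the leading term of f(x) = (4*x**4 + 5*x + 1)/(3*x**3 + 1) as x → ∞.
4*x/3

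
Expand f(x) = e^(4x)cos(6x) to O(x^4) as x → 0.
1 + 4*x - 10*x**2 - 184*x**3/3 + O(x**4)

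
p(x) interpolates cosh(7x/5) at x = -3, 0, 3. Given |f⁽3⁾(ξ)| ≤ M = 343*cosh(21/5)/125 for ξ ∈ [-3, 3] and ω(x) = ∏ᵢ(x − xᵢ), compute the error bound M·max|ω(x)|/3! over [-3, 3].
343*sqrt(3)*cosh(21/5)/125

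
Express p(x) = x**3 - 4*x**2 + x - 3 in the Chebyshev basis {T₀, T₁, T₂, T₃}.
(-5)T₀ + (7/4)T₁ + (-2)T₂ + (1/4)T₃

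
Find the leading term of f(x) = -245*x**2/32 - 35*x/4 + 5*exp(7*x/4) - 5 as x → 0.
1715*x**3/384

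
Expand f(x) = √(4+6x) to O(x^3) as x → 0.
2 + 3*x/2 - 9*x**2/16 + O(x**3)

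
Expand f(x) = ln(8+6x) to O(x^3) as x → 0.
log(8) + 3*x/4 - 9*x**2/32 + O(x**3)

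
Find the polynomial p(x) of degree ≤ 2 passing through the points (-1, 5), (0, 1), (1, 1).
2*x**2 - 2*x + 1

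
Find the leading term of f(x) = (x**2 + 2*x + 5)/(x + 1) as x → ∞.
x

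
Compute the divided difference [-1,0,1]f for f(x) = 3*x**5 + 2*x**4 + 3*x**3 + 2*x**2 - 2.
4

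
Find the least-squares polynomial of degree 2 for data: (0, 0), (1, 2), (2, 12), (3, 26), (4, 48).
-4/35 + (-4/7)x + (22/7)x²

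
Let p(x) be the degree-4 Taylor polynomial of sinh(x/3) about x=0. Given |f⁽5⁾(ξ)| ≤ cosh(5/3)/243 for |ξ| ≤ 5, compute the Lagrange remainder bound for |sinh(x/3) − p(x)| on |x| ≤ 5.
625*cosh(5/3)/5832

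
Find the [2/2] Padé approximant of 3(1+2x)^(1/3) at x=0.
(28*x**2/9 + 7*x + 3)/(10*x**2/27 + 5*x/3 + 1)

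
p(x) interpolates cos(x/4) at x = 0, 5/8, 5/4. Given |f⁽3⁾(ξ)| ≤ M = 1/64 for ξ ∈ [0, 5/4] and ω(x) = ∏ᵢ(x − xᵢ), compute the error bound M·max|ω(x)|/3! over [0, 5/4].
125*sqrt(3)/884736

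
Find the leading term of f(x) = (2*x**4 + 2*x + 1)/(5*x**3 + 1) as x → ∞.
2*x/5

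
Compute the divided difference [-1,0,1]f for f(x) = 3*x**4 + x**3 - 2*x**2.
1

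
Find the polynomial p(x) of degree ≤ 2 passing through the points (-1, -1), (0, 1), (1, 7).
2*x**2 + 4*x + 1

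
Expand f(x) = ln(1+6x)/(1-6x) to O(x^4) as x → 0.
6*x + 18*x**2 + 180*x**3 + O(x**4)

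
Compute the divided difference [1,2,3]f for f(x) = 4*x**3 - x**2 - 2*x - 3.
23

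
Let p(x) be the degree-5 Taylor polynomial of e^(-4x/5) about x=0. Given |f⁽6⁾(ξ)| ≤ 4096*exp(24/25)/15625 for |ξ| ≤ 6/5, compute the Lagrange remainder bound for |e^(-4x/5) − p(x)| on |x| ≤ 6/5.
1327104*exp(24/25)/1220703125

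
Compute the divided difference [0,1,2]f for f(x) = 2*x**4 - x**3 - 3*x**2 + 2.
8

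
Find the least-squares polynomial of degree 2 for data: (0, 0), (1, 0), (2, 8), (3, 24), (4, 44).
-12/35 + (-88/35)x + (24/7)x²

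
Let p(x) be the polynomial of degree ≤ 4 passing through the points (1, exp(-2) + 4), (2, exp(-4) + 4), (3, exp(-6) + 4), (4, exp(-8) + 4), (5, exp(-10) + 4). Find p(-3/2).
(-8580*exp(6) - 5460*exp(2) + 1155 + 10010*exp(4) + 3003*exp(8) + 512*exp(10))*exp(-10)/128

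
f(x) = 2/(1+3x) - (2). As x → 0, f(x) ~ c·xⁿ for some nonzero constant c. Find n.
1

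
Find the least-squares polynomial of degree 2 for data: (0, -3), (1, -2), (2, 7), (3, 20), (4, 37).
-121/35 + (-3/35)x + (18/7)x²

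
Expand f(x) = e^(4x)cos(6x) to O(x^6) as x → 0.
1 + 4*x - 10*x**2 - 184*x**3/3 - 238*x**4/3 + 488*x**5/15 + O(x**6)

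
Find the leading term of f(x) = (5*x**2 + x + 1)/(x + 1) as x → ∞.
5*x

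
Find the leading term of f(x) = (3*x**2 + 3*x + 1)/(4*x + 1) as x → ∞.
3*x/4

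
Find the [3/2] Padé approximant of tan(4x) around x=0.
(-64*x**3/15 + 4*x)/(1 - 32*x**2/5)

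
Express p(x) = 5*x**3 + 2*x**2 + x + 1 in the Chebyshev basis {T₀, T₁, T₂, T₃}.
(2)T₀ + (19/4)T₁ + T₂ + (5/4)T₃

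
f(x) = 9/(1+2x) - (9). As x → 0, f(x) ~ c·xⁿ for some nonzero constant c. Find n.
1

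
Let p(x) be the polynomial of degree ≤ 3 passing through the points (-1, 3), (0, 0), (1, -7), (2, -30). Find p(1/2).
-9/4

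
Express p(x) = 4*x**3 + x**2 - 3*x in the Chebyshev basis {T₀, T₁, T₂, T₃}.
(1/2)T₀ + (1/2)T₂ + T₃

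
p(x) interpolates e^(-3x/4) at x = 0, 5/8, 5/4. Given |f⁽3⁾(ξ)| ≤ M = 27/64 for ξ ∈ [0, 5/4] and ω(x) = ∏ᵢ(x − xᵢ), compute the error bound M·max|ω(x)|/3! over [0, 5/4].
125*sqrt(3)/32768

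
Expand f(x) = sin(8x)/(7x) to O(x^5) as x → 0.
8/7 - 256*x**2/21 + 4096*x**4/105 + O(x**5)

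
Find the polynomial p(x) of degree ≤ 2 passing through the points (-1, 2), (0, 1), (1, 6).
3*x**2 + 2*x + 1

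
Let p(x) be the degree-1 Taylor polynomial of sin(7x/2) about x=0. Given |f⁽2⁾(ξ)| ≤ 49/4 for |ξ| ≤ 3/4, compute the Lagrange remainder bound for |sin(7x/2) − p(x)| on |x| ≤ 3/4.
441/128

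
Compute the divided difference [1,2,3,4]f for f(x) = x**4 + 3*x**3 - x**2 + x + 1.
13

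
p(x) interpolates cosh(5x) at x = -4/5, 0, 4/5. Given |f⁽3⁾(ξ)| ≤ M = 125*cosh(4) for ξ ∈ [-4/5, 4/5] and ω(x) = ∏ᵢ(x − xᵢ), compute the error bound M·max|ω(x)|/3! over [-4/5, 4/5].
64*sqrt(3)*cosh(4)/27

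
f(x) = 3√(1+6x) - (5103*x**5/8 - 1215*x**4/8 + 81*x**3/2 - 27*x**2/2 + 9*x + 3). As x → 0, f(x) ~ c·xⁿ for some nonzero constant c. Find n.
6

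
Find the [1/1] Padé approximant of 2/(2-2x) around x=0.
1/(1 - x)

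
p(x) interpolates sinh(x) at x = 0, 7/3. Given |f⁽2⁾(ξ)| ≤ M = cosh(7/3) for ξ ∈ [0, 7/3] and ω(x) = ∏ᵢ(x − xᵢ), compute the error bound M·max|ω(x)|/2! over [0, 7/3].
49*cosh(7/3)/72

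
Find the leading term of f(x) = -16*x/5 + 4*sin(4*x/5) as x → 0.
-128*x**3/375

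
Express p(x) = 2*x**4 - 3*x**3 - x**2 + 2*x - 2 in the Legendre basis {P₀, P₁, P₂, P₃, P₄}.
(-29/15)P₀ + (1/5)P₁ + (10/21)P₂ + (-6/5)P₃ + (16/35)P₄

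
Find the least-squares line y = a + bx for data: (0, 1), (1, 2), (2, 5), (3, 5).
a = 1, b = 3/2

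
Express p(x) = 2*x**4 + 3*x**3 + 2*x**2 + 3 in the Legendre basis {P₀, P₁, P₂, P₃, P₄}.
(61/15)P₀ + (9/5)P₁ + (52/21)P₂ + (6/5)P₃ + (16/35)P₄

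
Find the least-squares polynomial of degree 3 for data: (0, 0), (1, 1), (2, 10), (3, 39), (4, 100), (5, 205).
x + (-2)x² + (2)x³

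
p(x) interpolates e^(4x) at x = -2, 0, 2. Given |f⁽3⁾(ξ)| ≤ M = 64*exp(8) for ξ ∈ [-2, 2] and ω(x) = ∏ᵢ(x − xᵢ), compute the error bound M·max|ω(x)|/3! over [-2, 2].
512*sqrt(3)*exp(8)/27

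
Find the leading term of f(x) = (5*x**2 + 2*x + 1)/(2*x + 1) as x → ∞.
5*x/2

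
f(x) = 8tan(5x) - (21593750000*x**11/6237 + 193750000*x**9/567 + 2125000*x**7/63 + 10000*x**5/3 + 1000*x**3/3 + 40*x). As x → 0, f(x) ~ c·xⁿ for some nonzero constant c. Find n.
13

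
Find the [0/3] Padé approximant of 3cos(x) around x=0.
3/(x**2/2 + 1)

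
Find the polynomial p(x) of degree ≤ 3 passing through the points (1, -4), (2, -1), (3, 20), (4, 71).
2*x**3 - 3*x**2 - 2*x - 1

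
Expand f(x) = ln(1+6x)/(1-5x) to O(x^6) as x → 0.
6*x + 12*x**2 + 132*x**3 + 336*x**4 + 16176*x**5/5 + O(x**6)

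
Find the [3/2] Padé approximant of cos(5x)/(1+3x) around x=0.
(425*x**3/28 - 425*x**2/84 - 3*x + 1)/(1 - 131*x**2/84)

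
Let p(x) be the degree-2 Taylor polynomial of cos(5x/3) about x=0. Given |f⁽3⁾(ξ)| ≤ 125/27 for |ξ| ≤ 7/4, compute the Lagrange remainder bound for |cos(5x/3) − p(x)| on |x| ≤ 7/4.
42875/10368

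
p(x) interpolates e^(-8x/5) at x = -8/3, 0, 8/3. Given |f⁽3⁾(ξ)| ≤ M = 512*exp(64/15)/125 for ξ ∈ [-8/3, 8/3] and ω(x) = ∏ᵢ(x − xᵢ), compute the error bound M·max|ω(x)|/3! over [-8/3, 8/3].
262144*sqrt(3)*exp(64/15)/91125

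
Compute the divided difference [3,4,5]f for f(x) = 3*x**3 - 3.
36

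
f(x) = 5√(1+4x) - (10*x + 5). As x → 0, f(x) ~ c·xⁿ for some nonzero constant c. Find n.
2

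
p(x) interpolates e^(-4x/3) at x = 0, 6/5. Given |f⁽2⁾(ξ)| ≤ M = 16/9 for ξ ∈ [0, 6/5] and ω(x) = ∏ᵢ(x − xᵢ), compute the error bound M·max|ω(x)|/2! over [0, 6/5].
8/25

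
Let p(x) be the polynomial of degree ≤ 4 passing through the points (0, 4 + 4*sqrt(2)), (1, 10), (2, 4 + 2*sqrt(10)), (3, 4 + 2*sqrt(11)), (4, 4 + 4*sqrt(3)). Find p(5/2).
-5*sqrt(3)/32 + 3*sqrt(2)/32 + 49/16 + 15*sqrt(11)/16 + 45*sqrt(10)/32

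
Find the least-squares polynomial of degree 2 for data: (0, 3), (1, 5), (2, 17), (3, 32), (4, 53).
86/35 + (69/70)x + (41/14)x²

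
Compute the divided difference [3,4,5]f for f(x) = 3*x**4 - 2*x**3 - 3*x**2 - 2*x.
264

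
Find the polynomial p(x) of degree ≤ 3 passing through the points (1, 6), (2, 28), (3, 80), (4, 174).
2*x**3 + 3*x**2 - x + 2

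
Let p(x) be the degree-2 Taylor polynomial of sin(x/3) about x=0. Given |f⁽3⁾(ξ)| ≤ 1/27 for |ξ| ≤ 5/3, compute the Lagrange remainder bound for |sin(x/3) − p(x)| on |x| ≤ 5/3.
125/4374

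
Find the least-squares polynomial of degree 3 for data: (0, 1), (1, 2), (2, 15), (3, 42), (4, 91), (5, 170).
16/21 + (-85/126)x + (34/21)x² + (19/18)x³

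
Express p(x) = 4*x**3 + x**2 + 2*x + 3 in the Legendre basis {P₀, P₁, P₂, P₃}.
(10/3)P₀ + (22/5)P₁ + (2/3)P₂ + (8/5)P₃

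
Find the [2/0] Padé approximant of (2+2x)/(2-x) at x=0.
3*x**2/4 + 3*x/2 + 1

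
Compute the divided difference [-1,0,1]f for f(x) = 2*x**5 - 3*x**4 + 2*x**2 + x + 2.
-1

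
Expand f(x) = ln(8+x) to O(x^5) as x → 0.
log(8) + x/8 - x**2/128 + x**3/1536 - x**4/16384 + O(x**5)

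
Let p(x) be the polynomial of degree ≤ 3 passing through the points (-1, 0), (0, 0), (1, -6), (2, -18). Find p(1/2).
-9/4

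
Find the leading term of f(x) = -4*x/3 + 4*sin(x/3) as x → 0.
-2*x**3/81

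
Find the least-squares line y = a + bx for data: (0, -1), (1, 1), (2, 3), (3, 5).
a = -1, b = 2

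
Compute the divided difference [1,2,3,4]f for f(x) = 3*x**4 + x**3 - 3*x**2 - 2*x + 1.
31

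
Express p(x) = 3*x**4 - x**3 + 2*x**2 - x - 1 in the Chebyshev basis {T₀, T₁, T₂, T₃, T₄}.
(9/8)T₀ + (-7/4)T₁ + (5/2)T₂ + (-1/4)T₃ + (3/8)T₄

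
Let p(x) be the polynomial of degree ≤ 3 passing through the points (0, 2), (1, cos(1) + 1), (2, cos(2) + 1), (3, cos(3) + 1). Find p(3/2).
9*cos(2)/16 - cos(3)/16 + 9*cos(1)/16 + 15/16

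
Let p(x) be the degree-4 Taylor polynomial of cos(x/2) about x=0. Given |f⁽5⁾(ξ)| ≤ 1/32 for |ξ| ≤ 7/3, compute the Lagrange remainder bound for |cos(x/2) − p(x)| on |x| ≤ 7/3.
16807/933120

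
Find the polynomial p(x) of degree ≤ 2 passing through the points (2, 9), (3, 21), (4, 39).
3*x**2 - 3*x + 3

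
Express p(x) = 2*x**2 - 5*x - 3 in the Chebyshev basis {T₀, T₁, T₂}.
(-2)T₀ + (-5)T₁ + T₂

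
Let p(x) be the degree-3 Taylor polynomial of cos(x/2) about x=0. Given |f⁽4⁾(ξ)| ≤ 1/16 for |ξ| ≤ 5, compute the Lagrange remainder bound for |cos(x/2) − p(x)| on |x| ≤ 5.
625/384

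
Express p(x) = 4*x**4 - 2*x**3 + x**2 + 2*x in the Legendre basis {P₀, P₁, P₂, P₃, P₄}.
(17/15)P₀ + (4/5)P₁ + (62/21)P₂ + (-4/5)P₃ + (32/35)P₄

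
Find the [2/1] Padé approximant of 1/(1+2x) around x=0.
1/(2*x + 1)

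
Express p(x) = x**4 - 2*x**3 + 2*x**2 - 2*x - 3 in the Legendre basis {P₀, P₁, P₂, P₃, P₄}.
(-32/15)P₀ + (-16/5)P₁ + (40/21)P₂ + (-4/5)P₃ + (8/35)P₄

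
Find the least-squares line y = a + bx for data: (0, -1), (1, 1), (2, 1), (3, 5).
a = -6/5, b = 9/5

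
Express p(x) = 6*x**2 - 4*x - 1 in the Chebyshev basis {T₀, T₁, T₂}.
(2)T₀ + (-4)T₁ + (3)T₂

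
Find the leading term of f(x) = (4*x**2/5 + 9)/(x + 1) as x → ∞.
4*x/5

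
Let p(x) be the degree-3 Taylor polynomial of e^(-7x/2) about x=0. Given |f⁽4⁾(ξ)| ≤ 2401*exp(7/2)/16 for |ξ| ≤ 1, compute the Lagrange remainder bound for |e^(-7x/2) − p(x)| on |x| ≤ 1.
2401*exp(7/2)/384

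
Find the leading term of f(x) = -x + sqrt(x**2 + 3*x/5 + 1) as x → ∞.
3/10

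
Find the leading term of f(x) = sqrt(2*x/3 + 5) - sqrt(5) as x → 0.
sqrt(5)*x/15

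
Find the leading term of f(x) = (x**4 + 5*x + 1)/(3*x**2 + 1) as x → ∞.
x**2/3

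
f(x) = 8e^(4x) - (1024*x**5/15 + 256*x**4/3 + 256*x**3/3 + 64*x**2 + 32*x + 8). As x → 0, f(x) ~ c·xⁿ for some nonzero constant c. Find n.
6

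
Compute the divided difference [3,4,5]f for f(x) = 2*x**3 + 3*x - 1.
24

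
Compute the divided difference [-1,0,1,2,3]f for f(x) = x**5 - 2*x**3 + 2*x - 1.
5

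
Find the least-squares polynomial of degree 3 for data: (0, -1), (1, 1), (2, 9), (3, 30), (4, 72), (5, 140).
-17/18 + (719/756)x + (-73/252)x² + (31/27)x³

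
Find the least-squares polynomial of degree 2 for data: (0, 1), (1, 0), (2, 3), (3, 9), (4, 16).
5/7 + (-107/70)x + (19/14)x²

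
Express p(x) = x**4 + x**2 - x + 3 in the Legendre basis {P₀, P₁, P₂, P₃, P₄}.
(53/15)P₀ - P₁ + (26/21)P₂ + (8/35)P₄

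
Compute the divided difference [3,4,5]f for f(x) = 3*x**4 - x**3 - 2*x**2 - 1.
277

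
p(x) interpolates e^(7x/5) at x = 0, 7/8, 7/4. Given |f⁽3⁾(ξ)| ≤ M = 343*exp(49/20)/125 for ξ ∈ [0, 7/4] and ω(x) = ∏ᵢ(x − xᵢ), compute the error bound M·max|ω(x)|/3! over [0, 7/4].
117649*sqrt(3)*exp(49/20)/1728000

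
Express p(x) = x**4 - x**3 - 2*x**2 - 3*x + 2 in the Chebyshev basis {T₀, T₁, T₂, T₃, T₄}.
(11/8)T₀ + (-15/4)T₁ + (-1/2)T₂ + (-1/4)T₃ + (1/8)T₄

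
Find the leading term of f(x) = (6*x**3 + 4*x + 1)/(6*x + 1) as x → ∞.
x**2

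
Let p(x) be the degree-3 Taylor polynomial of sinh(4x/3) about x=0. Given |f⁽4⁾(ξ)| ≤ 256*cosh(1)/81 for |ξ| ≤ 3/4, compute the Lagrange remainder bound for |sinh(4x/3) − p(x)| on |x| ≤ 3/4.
cosh(1)/24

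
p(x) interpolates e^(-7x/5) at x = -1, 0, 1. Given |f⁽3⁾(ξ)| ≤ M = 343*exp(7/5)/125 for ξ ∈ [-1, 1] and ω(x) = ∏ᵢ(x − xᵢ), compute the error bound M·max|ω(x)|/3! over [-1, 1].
343*sqrt(3)*exp(7/5)/3375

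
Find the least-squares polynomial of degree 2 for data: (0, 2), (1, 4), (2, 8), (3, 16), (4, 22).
12/7 + (62/35)x + (6/7)x²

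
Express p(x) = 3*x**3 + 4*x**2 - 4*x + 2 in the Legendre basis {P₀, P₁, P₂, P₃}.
(10/3)P₀ + (-11/5)P₁ + (8/3)P₂ + (6/5)P₃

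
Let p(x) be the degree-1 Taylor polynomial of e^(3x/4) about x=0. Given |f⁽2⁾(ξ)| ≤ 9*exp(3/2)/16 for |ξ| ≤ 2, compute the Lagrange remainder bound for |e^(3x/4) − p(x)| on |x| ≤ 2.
9*exp(3/2)/8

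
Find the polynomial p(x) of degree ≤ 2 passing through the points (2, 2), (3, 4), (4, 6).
2*x - 2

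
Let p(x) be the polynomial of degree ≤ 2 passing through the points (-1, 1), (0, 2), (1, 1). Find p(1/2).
7/4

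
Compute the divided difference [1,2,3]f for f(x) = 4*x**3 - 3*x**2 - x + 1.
21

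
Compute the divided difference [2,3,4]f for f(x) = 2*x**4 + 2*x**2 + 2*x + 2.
112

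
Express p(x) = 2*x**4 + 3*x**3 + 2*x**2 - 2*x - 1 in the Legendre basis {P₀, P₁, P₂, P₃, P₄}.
(1/15)P₀ + (-1/5)P₁ + (52/21)P₂ + (6/5)P₃ + (16/35)P₄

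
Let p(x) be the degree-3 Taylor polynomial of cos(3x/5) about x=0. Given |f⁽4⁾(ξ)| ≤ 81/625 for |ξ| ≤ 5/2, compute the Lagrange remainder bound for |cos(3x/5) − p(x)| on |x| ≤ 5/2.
27/128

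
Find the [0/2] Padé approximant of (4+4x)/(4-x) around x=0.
1/(5*x**2/4 - 5*x/4 + 1)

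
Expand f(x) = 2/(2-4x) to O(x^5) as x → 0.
1 + 2*x + 4*x**2 + 8*x**3 + 16*x**4 + O(x**5)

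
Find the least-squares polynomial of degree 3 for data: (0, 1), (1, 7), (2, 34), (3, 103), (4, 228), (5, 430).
19/18 + (59/108)x + (77/36)x² + (161/54)x³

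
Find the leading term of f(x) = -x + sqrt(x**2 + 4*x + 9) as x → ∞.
2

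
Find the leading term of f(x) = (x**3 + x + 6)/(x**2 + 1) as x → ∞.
x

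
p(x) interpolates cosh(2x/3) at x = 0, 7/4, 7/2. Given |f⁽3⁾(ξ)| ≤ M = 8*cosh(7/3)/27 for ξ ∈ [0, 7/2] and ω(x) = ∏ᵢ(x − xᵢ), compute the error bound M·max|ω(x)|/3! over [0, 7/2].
343*sqrt(3)*cosh(7/3)/5832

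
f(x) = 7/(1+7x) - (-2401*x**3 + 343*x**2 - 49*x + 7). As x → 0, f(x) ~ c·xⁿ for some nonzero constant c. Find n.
4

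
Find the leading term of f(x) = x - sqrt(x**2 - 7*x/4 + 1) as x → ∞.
7/8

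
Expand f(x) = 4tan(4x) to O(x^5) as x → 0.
16*x + 256*x**3/3 + O(x**5)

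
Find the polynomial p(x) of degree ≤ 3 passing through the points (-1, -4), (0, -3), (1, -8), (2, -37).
-3*x**3 - 3*x**2 + x - 3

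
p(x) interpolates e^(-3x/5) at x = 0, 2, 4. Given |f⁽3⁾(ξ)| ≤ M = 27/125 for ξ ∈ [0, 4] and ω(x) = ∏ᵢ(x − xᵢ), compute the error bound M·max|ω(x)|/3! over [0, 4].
8*sqrt(3)/125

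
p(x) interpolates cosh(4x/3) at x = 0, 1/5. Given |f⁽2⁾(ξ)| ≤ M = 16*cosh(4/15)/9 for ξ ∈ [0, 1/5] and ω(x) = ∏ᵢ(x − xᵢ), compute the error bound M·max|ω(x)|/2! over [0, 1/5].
2*cosh(4/15)/225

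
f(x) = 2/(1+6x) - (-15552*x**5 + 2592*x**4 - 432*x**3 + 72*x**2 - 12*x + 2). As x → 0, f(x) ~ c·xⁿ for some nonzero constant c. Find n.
6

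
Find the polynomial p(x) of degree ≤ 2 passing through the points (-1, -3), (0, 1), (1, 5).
4*x + 1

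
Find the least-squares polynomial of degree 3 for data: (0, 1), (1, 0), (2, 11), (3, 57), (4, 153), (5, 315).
9/7 + (-163/42)x + (-5/4)x² + (35/12)x³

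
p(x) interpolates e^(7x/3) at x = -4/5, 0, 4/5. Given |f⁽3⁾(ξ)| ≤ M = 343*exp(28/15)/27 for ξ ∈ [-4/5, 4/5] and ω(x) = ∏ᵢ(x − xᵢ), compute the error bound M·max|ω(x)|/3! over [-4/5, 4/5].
21952*sqrt(3)*exp(28/15)/91125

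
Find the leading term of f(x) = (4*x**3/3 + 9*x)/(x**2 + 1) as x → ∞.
4*x/3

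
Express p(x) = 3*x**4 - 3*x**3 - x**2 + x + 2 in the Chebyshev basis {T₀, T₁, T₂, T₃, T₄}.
(21/8)T₀ + (-5/4)T₁ + T₂ + (-3/4)T₃ + (3/8)T₄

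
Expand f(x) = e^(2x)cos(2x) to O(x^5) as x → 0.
1 + 2*x - 8*x**3/3 - 8*x**4/3 + O(x**5)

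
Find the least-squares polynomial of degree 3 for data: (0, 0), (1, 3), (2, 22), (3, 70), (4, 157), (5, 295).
1/18 + (-1387/756)x + (337/126)x² + (205/108)x³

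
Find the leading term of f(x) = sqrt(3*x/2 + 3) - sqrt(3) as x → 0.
sqrt(3)*x/4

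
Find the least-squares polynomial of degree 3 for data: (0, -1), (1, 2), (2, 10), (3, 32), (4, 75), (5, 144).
-6/7 + (34/21)x + (-5/14)x² + (7/6)x³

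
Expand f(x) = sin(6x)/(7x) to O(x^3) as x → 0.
6/7 - 36*x**2/7 + O(x**3)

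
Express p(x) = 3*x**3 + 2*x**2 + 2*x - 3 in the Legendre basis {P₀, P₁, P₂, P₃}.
(-7/3)P₀ + (19/5)P₁ + (4/3)P₂ + (6/5)P₃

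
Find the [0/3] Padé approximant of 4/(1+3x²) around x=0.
4/(3*x**2 + 1)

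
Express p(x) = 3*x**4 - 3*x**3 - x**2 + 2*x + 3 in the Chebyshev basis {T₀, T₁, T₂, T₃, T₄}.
(29/8)T₀ + (-1/4)T₁ + T₂ + (-3/4)T₃ + (3/8)T₄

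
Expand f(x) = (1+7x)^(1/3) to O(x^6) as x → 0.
1 + 7*x/3 - 49*x**2/9 + 1715*x**3/81 - 24010*x**4/243 + 369754*x**5/729 + O(x**6)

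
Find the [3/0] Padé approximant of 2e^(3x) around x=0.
9*x**3 + 9*x**2 + 6*x + 2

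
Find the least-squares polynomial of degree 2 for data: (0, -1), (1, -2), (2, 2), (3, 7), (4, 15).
-9/7 + (-93/70)x + (19/14)x²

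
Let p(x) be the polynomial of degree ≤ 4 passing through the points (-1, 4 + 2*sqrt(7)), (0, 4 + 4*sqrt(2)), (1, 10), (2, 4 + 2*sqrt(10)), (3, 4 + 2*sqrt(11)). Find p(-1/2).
-5*sqrt(11)/64 + 23/32 + 7*sqrt(10)/16 + 35*sqrt(7)/64 + 35*sqrt(2)/8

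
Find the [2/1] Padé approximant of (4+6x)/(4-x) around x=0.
(3*x/2 + 1)/(1 - x/4)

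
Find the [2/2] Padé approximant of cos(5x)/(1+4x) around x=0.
(-1675*x**2/84 + 50*x/21 + 1)/(25*x**2/12 + 134*x/21 + 1)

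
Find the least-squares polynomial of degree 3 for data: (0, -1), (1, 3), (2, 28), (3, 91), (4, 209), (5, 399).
-1 + (-5/6)x + (2)x² + (17/6)x³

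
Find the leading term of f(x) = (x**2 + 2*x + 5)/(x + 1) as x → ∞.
x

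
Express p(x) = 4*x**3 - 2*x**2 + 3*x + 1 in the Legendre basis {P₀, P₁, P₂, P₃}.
(1/3)P₀ + (27/5)P₁ + (-4/3)P₂ + (8/5)P₃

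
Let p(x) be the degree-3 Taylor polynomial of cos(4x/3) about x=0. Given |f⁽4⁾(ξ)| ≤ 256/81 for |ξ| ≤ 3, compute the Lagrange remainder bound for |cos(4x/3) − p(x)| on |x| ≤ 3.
32/3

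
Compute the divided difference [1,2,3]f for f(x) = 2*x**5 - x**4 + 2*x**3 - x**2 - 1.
166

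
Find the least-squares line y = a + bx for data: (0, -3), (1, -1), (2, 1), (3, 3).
a = -3, b = 2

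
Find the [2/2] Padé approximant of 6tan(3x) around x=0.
18*x/(1 - 3*x**2)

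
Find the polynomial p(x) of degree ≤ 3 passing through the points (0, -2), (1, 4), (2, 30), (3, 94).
3*x**3 + x**2 + 2*x - 2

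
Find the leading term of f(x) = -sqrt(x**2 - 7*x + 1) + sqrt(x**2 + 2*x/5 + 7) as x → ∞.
37/10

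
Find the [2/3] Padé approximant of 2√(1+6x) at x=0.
(63*x**2/2 + 84*x/5 + 2)/(-27*x**3/20 + 81*x**2/20 + 27*x/5 + 1)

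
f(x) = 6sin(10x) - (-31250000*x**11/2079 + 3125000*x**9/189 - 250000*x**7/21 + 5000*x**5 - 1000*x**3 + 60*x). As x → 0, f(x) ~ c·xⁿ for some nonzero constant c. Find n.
13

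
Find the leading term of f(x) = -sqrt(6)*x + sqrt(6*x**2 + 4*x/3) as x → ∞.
sqrt(6)/9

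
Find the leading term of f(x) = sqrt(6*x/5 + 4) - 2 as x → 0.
3*x/10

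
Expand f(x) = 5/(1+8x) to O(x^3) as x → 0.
5 - 40*x + 320*x**2 + O(x**3)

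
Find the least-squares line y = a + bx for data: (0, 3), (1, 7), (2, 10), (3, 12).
a = 7/2, b = 3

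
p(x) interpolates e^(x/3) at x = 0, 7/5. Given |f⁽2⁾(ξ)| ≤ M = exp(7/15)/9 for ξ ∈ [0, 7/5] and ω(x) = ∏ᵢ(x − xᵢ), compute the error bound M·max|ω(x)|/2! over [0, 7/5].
49*exp(7/15)/1800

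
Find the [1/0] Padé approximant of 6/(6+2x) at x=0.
1 - x/3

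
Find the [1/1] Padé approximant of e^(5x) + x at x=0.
(47*x/12 + 1)/(1 - 25*x/12)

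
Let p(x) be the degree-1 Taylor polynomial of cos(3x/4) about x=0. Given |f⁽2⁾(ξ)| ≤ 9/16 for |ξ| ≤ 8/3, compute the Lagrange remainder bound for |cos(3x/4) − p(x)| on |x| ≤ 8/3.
2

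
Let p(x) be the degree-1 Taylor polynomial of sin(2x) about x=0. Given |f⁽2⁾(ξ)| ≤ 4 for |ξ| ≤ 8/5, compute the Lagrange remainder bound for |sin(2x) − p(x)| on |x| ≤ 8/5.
128/25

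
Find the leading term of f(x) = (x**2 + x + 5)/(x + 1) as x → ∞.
x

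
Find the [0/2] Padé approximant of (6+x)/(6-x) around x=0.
1/(x**2/18 - x/3 + 1)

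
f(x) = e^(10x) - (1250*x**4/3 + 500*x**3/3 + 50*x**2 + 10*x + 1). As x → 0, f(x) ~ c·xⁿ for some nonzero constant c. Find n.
5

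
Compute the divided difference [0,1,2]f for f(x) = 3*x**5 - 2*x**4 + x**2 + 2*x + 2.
32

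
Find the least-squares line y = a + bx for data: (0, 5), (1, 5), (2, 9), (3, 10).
a = 22/5, b = 19/10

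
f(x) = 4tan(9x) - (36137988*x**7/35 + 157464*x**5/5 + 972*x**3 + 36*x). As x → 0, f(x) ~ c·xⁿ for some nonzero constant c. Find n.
9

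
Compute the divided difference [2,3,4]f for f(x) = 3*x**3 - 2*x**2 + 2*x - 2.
25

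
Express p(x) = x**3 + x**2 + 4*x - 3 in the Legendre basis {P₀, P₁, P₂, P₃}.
(-8/3)P₀ + (23/5)P₁ + (2/3)P₂ + (2/5)P₃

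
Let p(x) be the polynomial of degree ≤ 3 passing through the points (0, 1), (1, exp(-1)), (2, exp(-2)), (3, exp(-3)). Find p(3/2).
(-exp(3) - 1 + 9*e + 9*exp(2))*exp(-3)/16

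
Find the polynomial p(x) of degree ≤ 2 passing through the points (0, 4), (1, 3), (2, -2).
-2*x**2 + x + 4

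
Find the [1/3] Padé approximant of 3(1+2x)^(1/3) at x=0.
(5*x + 3)/(8*x**3/81 - 2*x**2/9 + x + 1)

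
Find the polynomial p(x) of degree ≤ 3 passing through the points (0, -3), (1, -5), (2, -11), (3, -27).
-x**3 + x**2 - 2*x - 3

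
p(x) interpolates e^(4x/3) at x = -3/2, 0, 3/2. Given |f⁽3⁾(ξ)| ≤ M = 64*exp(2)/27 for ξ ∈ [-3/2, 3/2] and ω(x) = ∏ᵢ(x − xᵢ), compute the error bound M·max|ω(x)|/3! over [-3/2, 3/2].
8*sqrt(3)*exp(2)/27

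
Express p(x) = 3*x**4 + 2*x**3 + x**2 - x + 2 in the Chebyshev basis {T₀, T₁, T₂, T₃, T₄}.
(29/8)T₀ + (1/2)T₁ + (2)T₂ + (1/2)T₃ + (3/8)T₄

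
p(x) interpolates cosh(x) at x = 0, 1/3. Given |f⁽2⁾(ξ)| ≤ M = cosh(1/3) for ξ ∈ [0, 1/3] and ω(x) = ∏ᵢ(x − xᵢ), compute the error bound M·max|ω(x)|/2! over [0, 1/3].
cosh(1/3)/72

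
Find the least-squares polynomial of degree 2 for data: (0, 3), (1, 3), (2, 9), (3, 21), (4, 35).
93/35 + (-53/35)x + (17/7)x²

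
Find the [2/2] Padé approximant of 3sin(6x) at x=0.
18*x/(6*x**2 + 1)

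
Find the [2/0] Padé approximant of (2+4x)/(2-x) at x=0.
5*x**2/4 + 5*x/2 + 1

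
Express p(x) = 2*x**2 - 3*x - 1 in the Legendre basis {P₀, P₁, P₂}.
(-1/3)P₀ + (-3)P₁ + (4/3)P₂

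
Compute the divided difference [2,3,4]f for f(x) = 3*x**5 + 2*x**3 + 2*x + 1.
873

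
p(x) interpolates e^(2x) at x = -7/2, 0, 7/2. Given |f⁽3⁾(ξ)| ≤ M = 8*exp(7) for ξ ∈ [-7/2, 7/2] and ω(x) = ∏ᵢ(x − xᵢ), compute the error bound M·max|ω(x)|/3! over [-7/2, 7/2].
343*sqrt(3)*exp(7)/27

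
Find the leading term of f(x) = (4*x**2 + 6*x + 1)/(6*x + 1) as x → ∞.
2*x/3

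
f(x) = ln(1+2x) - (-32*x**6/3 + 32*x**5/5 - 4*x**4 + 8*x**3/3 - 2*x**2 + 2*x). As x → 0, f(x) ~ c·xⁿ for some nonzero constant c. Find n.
7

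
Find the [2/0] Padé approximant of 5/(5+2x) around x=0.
4*x**2/25 - 2*x/5 + 1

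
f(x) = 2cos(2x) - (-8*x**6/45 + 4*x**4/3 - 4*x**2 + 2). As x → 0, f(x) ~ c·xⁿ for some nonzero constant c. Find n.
8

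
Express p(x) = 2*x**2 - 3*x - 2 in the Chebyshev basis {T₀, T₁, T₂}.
-T₀ + (-3)T₁ + T₂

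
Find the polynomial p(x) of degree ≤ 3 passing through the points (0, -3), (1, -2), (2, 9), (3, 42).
2*x**3 - x**2 - 3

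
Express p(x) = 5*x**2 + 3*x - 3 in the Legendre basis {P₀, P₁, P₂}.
(-4/3)P₀ + (3)P₁ + (10/3)P₂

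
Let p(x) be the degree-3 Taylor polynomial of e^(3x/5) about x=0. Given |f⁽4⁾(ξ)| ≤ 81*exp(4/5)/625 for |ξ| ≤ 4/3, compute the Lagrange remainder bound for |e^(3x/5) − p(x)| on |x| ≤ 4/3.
32*exp(4/5)/1875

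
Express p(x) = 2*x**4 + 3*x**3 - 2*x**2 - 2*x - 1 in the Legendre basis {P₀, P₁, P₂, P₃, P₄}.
(-19/15)P₀ + (-1/5)P₁ + (-4/21)P₂ + (6/5)P₃ + (16/35)P₄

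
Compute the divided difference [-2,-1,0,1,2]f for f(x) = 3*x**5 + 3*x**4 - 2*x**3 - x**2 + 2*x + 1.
3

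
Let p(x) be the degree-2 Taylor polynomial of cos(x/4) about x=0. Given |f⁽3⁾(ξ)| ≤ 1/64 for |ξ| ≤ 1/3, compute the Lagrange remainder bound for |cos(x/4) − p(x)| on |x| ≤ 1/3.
1/10368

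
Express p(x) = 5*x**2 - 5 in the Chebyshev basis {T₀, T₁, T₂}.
(-5/2)T₀ + (5/2)T₂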